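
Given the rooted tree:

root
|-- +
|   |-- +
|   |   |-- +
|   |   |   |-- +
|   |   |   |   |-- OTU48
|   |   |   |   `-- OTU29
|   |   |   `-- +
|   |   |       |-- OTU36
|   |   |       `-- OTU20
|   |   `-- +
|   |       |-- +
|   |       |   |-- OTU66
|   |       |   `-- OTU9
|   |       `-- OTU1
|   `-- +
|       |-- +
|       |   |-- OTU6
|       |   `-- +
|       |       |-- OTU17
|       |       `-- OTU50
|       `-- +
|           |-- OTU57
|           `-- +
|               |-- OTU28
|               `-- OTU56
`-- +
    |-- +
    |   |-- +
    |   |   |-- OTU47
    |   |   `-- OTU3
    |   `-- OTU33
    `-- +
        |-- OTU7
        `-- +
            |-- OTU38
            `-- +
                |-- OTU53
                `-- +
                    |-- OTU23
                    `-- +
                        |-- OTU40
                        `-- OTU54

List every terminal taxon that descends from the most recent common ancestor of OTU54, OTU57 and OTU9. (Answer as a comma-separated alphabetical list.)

OTU1, OTU17, OTU20, OTU23, OTU28, OTU29, OTU3, OTU33, OTU36, OTU38, OTU40, OTU47, OTU48, OTU50, OTU53, OTU54, OTU56, OTU57, OTU6, OTU66, OTU7, OTU9

Tracing OTU54: it sits inside (OTU40,OTU54).
Tracing OTU57: it sits inside (OTU57,(OTU28,OTU56)).
Tracing OTU9: it sits inside (OTU66,OTU9).
The smallest clade enclosing all 3 is the whole tree (their MRCA is the root), so the answer is all 22 tips in alphabetical order.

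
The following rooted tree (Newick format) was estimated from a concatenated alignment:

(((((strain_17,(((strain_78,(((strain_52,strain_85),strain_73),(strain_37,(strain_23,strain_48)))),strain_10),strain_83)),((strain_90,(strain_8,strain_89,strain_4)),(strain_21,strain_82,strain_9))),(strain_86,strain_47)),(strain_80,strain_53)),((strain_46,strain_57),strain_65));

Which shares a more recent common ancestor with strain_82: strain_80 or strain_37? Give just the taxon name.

strain_37

The MRCA of strain_82 and strain_37 subtends ((strain_17,(((strain_78,(((strain_52,strain_85),strain_73),(strain_37,(strain_23,strain_48)))),strain_10),strain_83)),((strain_90,(strain_8,strain_89,strain_4)),(strain_21,strain_82,strain_9))) (17 taxa).
The MRCA of strain_82 and strain_80 subtends ((((strain_17,(((strain_78,(((strain_52,strain_85),strain_73),(strain_37,(strain_23,strain_48)))),strain_10),strain_83)),((strain_90,(strain_8,strain_89,strain_4)),(strain_21,strain_82,strain_9))),(strain_86,strain_47)),(strain_80,strain_53)) (21 taxa).
The first is nested inside the second, so strain_82 shares a more recent common ancestor with strain_37.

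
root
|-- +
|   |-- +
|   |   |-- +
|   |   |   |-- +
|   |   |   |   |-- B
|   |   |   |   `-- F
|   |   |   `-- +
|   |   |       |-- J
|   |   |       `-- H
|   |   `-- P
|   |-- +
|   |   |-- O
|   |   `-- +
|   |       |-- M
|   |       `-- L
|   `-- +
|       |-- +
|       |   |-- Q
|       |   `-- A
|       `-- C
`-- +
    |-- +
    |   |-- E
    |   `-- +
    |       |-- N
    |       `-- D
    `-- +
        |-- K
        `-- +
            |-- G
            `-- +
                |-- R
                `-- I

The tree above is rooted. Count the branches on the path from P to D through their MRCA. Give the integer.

The MRCA of P and D is the root of the tree.
From P up to that node: 3 branches. From D up to the same node: 4 branches. Total: 3 + 4 = 7.

7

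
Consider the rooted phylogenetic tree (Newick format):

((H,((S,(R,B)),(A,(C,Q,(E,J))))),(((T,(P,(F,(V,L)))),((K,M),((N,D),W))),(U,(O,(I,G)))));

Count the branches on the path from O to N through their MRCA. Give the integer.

The MRCA of O and N is the node subtending (((T,(P,(F,(V,L)))),((K,M),((N,D),W))),(U,(O,(I,G)))).
From O up to that node: 3 branches. From N up to the same node: 5 branches. Total: 3 + 5 = 8.

8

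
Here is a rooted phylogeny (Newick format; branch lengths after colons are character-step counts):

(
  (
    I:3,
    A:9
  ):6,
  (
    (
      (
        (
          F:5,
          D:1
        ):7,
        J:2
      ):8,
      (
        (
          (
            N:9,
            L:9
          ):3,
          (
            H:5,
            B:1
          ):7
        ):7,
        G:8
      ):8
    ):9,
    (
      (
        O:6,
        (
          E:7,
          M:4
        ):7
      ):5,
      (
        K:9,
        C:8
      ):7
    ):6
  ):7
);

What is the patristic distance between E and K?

35

The path runs E → … → MRCA → … → K; the MRCA is the node subtending ((O,(E,M)),(K,C)).
Branch lengths along that path: 7 + 7 + 5 + 7 + 9 = 35.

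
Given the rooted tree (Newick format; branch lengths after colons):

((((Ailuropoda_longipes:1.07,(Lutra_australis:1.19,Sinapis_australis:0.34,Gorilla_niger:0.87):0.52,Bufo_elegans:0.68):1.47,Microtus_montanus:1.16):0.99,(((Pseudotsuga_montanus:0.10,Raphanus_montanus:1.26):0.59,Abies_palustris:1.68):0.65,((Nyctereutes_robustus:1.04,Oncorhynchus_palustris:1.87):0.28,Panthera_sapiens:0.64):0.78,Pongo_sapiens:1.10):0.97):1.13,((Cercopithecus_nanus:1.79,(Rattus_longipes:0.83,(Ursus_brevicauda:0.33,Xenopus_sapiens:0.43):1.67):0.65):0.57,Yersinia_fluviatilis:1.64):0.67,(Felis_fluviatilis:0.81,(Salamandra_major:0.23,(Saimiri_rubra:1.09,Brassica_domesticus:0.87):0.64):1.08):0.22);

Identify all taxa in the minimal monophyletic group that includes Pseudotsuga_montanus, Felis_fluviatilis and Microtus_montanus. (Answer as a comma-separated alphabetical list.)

Tracing Pseudotsuga_montanus: it sits inside (Pseudotsuga_montanus,Raphanus_montanus).
Tracing Felis_fluviatilis: it sits inside (Felis_fluviatilis,(Salamandra_major,(Saimiri_rubra,Brassica_domesticus))).
Tracing Microtus_montanus: it sits inside ((Ailuropoda_longipes,(Lutra_australis,Sinapis_australis,Gorilla_niger),Bufo_elegans),Microtus_montanus).
The smallest clade enclosing all 3 is the whole tree (their MRCA is the root), so the answer is all 22 tips in alphabetical order.

Abies_palustris, Ailuropoda_longipes, Brassica_domesticus, Bufo_elegans, Cercopithecus_nanus, Felis_fluviatilis, Gorilla_niger, Lutra_australis, Microtus_montanus, Nyctereutes_robustus, Oncorhynchus_palustris, Panthera_sapiens, Pongo_sapiens, Pseudotsuga_montanus, Raphanus_montanus, Rattus_longipes, Saimiri_rubra, Salamandra_major, Sinapis_australis, Ursus_brevicauda, Xenopus_sapiens, Yersinia_fluviatilis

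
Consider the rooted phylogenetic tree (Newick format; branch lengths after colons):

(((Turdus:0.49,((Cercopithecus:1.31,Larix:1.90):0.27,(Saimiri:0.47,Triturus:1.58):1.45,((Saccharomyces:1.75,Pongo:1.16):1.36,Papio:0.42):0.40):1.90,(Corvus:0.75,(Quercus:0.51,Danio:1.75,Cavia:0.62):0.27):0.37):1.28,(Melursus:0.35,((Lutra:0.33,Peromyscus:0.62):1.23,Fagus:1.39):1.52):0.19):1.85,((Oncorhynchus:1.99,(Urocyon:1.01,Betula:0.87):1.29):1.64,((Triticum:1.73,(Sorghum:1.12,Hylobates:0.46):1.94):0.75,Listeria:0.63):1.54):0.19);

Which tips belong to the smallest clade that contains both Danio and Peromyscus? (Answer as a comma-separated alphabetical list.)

Tracing Danio: it sits inside (Quercus,Danio,Cavia).
Tracing Peromyscus: it sits inside (Lutra,Peromyscus).
The smallest clade enclosing both is ((Turdus,((Cercopithecus,Larix),(Saimiri,Triturus),((Saccharomyces,Pongo),Papio)),(Corvus,(Quercus,Danio,Cavia))),(Melursus,((Lutra,Peromyscus),Fagus))); the answer is its 16 terminal taxa in alphabetical order.

Cavia, Cercopithecus, Corvus, Danio, Fagus, Larix, Lutra, Melursus, Papio, Peromyscus, Pongo, Quercus, Saccharomyces, Saimiri, Triturus, Turdus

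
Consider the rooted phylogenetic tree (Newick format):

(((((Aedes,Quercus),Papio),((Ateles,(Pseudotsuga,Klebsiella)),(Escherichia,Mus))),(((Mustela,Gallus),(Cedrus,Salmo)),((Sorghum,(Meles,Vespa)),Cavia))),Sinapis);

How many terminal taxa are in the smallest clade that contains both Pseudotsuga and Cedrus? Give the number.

The MRCA of Pseudotsuga and Cedrus is the node subtending ((((Aedes,Quercus),Papio),((Ateles,(Pseudotsuga,Klebsiella)),(Escherichia,Mus))),(((Mustela,Gallus),(Cedrus,Salmo)),((Sorghum,(Meles,Vespa)),Cavia))).
That clade contains 16 terminal taxa: Aedes, Ateles, Cavia, Cedrus, Escherichia, Gallus, Klebsiella, Meles, Mus, Mustela, Papio, Pseudotsuga, Quercus, Salmo, Sorghum, Vespa.

16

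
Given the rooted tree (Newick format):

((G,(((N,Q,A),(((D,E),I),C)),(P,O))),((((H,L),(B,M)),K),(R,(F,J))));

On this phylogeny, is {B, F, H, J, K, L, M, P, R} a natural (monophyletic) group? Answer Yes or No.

The MRCA of the listed taxa is the root, so the smallest clade containing them is the whole tree.
That clade also contains A, C, D, E, G, I, N, O, Q, which are not in the proposed group, so the group is not monophyletic.

No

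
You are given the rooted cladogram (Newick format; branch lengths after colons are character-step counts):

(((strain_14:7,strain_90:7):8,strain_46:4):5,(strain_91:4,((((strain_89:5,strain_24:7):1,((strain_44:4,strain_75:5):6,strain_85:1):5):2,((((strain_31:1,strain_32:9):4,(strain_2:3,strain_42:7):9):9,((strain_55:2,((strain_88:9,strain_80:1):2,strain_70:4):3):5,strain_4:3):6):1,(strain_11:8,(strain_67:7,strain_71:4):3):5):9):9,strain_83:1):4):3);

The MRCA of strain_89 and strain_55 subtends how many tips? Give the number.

17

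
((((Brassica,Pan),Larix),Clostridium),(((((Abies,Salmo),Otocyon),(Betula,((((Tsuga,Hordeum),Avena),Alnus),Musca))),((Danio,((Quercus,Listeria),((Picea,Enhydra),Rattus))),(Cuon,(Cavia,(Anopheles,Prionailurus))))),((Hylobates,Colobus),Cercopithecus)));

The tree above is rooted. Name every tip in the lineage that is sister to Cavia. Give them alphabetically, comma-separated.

Cavia attaches to the tree at the node subtending (Cavia,(Anopheles,Prionailurus)).
The other lineage descending from that same node — the sister group — is (Anopheles,Prionailurus); its 2 tips in alphabetical order are the answer.

Anopheles, Prionailurus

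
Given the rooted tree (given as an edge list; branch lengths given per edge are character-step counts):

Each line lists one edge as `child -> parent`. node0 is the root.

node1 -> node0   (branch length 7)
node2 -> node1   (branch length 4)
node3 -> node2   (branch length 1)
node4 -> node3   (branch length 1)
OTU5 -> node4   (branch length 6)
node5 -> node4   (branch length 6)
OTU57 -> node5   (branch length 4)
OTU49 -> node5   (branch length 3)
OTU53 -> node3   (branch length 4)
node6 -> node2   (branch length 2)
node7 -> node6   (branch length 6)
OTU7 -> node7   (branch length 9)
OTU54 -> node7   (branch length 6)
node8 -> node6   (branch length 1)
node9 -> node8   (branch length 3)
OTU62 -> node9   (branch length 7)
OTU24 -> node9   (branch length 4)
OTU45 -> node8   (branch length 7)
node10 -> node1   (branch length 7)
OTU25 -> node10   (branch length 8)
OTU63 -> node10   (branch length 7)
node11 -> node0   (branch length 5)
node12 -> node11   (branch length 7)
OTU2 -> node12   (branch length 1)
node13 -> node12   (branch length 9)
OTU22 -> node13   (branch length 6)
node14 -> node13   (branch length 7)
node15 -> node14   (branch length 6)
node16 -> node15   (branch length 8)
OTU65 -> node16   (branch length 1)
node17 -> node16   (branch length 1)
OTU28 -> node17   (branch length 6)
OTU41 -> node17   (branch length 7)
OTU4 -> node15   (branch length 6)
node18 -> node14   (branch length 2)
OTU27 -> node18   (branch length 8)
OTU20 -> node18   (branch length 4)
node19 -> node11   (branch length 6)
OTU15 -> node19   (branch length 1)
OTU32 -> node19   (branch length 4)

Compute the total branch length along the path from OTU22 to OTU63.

The path runs OTU22 → … → MRCA → … → OTU63; the MRCA is the root of the tree.
Branch lengths along that path: 6 + 9 + 7 + 5 + 7 + 7 + 7 = 48.

48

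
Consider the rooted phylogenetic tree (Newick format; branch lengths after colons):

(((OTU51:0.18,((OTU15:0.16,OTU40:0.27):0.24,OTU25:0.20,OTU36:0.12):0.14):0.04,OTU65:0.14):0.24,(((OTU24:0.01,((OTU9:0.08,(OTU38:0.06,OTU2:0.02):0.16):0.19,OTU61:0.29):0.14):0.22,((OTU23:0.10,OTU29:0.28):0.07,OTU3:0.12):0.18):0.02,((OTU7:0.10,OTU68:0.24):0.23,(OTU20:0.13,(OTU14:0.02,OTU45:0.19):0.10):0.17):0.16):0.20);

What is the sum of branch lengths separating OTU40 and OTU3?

1.45

The path runs OTU40 → … → MRCA → … → OTU3; the MRCA is the root of the tree.
Branch lengths along that path: 0.27 + 0.24 + 0.14 + 0.04 + 0.24 + 0.20 + 0.02 + 0.18 + 0.12 = 1.45.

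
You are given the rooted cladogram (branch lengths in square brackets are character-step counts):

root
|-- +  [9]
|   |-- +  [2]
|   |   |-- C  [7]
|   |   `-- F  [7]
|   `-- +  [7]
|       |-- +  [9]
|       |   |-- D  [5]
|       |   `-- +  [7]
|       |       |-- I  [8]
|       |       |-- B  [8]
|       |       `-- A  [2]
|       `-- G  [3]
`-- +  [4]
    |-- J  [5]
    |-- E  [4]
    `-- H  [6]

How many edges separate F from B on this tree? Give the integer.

6

The MRCA of F and B is the node subtending ((C,F),((D,(I,B,A)),G)).
From F up to that node: 2 branches. From B up to the same node: 4 branches. Total: 2 + 4 = 6.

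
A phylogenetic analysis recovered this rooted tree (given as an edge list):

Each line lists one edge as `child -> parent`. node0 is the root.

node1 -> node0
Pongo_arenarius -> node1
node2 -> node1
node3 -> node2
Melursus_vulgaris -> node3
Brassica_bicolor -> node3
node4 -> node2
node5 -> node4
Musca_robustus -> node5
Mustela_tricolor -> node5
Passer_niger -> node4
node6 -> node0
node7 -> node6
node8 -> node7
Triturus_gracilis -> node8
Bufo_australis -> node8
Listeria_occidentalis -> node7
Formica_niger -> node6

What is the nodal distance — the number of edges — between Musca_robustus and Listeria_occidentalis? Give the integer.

8

The MRCA of Musca_robustus and Listeria_occidentalis is the root of the tree.
From Musca_robustus up to that node: 5 branches. From Listeria_occidentalis up to the same node: 3 branches. Total: 5 + 3 = 8.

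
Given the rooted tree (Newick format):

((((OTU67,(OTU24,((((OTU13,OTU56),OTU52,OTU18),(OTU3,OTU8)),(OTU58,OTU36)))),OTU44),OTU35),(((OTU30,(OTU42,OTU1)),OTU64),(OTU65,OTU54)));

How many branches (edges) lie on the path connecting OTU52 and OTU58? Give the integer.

The MRCA of OTU52 and OTU58 is the node subtending ((((OTU13,OTU56),OTU52,OTU18),(OTU3,OTU8)),(OTU58,OTU36)).
From OTU52 up to that node: 3 branches. From OTU58 up to the same node: 2 branches. Total: 3 + 2 = 5.

5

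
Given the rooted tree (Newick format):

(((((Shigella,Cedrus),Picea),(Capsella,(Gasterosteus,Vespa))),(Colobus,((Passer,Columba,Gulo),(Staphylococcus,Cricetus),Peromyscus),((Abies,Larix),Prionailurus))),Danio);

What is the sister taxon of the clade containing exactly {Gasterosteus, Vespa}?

The clade containing exactly {Gasterosteus, Vespa} attaches to the tree at the node subtending (Capsella,(Gasterosteus,Vespa)).
The other lineage descending from that same node — the sister group — is the single tip Capsella.

Capsella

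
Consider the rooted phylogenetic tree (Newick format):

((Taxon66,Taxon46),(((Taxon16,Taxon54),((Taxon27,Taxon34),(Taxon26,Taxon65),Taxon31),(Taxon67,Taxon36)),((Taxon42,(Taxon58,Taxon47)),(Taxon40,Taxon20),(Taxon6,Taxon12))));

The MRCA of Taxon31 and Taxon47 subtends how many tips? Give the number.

The MRCA of Taxon31 and Taxon47 is the node subtending (((Taxon16,Taxon54),((Taxon27,Taxon34),(Taxon26,Taxon65),Taxon31),(Taxon67,Taxon36)),((Taxon42,(Taxon58,Taxon47)),(Taxon40,Taxon20),(Taxon6,Taxon12))).
That clade contains 16 terminal taxa: Taxon12, Taxon16, Taxon20, Taxon26, Taxon27, Taxon31, Taxon34, Taxon36, Taxon40, Taxon42, Taxon47, Taxon54, Taxon58, Taxon6, Taxon65, Taxon67.

16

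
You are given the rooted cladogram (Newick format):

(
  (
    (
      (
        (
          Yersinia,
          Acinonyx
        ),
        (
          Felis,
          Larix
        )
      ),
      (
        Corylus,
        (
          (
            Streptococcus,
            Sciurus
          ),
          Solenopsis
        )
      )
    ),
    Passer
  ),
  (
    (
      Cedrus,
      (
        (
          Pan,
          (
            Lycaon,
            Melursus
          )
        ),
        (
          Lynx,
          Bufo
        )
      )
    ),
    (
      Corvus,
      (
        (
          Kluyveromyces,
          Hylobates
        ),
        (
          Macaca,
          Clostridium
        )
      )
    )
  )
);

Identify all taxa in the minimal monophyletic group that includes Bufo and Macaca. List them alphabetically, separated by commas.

Bufo, Cedrus, Clostridium, Corvus, Hylobates, Kluyveromyces, Lycaon, Lynx, Macaca, Melursus, Pan

Tracing Bufo: it sits inside (Lynx,Bufo).
Tracing Macaca: it sits inside (Macaca,Clostridium).
The smallest clade enclosing both is ((Cedrus,((Pan,(Lycaon,Melursus)),(Lynx,Bufo))),(Corvus,((Kluyveromyces,Hylobates),(Macaca,Clostridium)))); the answer is its 11 terminal taxa in alphabetical order.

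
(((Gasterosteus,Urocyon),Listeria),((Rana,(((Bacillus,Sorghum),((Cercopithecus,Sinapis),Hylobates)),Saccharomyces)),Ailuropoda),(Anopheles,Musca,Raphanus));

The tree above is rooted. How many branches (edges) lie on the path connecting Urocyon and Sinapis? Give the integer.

10

The MRCA of Urocyon and Sinapis is the root of the tree.
From Urocyon up to that node: 3 branches. From Sinapis up to the same node: 7 branches. Total: 3 + 7 = 10.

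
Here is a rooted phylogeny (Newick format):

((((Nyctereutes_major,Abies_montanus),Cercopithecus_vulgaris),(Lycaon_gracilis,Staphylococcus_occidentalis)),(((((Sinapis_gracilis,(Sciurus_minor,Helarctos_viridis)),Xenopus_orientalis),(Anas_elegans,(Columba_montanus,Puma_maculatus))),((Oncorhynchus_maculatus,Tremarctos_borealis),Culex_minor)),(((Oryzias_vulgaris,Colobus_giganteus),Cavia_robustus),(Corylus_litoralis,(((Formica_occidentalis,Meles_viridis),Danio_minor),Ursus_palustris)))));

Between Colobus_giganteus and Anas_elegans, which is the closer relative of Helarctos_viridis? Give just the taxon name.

Anas_elegans

The MRCA of Helarctos_viridis and Anas_elegans subtends (((Sinapis_gracilis,(Sciurus_minor,Helarctos_viridis)),Xenopus_orientalis),(Anas_elegans,(Columba_montanus,Puma_maculatus))) (7 taxa).
The MRCA of Helarctos_viridis and Colobus_giganteus subtends (((((Sinapis_gracilis,(Sciurus_minor,Helarctos_viridis)),Xenopus_orientalis),(Anas_elegans,(Columba_montanus,Puma_maculatus))),((Oncorhynchus_maculatus,Tremarctos_borealis),Culex_minor)),(((Oryzias_vulgaris,Colobus_giganteus),Cavia_robustus),(Corylus_litoralis,(((Formica_occidentalis,Meles_viridis),Danio_minor),Ursus_palustris)))) (18 taxa).
The first is nested inside the second, so Helarctos_viridis shares a more recent common ancestor with Anas_elegans.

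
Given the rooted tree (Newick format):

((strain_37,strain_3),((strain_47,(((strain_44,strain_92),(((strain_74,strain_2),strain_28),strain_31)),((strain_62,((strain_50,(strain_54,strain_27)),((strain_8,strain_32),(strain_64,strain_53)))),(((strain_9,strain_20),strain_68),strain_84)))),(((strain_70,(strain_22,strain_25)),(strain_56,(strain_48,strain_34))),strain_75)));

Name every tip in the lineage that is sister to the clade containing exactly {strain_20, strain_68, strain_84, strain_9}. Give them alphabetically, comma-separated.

The clade containing exactly {strain_20, strain_68, strain_84, strain_9} attaches to the tree at the node subtending ((strain_62,((strain_50,(strain_54,strain_27)),((strain_8,strain_32),(strain_64,strain_53)))),(((strain_9,strain_20),strain_68),strain_84)).
The other lineage descending from that same node — the sister group — is (strain_62,((strain_50,(strain_54,strain_27)),((strain_8,strain_32),(strain_64,strain_53)))); its 8 tips in alphabetical order are the answer.

strain_27, strain_32, strain_50, strain_53, strain_54, strain_62, strain_64, strain_8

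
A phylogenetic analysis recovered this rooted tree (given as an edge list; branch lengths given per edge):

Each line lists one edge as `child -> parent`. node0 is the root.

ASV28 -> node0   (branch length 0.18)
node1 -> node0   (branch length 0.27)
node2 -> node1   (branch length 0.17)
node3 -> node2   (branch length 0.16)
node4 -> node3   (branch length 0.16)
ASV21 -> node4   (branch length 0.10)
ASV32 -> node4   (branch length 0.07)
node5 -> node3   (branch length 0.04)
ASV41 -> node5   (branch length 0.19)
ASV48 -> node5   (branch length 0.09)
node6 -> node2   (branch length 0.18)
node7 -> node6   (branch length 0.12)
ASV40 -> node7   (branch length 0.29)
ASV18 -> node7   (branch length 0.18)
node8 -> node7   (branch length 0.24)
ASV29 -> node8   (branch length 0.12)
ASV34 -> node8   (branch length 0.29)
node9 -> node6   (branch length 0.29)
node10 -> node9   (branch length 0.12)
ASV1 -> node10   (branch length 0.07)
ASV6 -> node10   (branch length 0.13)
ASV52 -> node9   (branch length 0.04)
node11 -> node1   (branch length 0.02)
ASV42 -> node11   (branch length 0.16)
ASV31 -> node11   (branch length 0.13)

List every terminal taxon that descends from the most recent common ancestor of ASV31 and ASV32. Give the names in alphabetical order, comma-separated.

Tracing ASV31: it sits inside (ASV42,ASV31).
Tracing ASV32: it sits inside (ASV21,ASV32).
The smallest clade enclosing both is ((((ASV21,ASV32),(ASV41,ASV48)),((ASV40,ASV18,(ASV29,ASV34)),((ASV1,ASV6),ASV52))),(ASV42,ASV31)); the answer is its 13 terminal taxa in alphabetical order.

ASV1, ASV18, ASV21, ASV29, ASV31, ASV32, ASV34, ASV40, ASV41, ASV42, ASV48, ASV52, ASV6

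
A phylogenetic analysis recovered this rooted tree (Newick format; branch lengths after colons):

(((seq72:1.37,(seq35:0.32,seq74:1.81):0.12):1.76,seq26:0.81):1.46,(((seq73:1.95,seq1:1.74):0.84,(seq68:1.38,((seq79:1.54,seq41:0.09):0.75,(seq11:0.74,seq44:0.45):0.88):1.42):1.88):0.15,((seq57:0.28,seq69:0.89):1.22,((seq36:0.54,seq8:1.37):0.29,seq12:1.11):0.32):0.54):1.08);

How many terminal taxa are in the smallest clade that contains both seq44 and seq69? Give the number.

12

The MRCA of seq44 and seq69 is the node subtending (((seq73,seq1),(seq68,((seq79,seq41),(seq11,seq44)))),((seq57,seq69),((seq36,seq8),seq12))).
That clade contains 12 terminal taxa: seq1, seq11, seq12, seq36, seq41, seq44, seq57, seq68, seq69, seq73, seq79, seq8.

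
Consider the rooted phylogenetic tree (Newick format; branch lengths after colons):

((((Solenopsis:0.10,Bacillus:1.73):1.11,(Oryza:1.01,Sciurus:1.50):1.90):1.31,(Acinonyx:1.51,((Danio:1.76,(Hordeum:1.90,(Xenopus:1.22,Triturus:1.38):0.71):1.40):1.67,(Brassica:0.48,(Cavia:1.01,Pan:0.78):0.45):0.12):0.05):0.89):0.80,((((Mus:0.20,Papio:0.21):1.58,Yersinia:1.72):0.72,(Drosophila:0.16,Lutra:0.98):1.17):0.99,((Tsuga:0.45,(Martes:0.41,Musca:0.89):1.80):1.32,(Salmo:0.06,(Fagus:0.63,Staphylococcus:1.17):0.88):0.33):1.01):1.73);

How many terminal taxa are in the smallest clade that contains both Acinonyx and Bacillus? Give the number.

12

The MRCA of Acinonyx and Bacillus is the node subtending (((Solenopsis,Bacillus),(Oryza,Sciurus)),(Acinonyx,((Danio,(Hordeum,(Xenopus,Triturus))),(Brassica,(Cavia,Pan))))).
That clade contains 12 terminal taxa: Acinonyx, Bacillus, Brassica, Cavia, Danio, Hordeum, Oryza, Pan, Sciurus, Solenopsis, Triturus, Xenopus.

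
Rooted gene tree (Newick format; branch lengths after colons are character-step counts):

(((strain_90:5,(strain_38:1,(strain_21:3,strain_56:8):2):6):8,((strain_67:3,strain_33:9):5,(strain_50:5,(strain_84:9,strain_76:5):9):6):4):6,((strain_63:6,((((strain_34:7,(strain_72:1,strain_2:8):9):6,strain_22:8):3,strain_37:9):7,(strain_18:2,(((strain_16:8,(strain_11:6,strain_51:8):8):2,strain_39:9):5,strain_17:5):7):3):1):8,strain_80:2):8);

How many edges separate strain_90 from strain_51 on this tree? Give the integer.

12

The MRCA of strain_90 and strain_51 is the root of the tree.
From strain_90 up to that node: 3 branches. From strain_51 up to the same node: 9 branches. Total: 3 + 9 = 12.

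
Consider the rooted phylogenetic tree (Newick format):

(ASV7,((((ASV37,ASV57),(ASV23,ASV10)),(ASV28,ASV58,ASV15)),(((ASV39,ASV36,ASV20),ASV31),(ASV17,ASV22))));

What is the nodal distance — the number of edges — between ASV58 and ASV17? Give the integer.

6

The MRCA of ASV58 and ASV17 is the node subtending ((((ASV37,ASV57),(ASV23,ASV10)),(ASV28,ASV58,ASV15)),(((ASV39,ASV36,ASV20),ASV31),(ASV17,ASV22))).
From ASV58 up to that node: 3 branches. From ASV17 up to the same node: 3 branches. Total: 3 + 3 = 6.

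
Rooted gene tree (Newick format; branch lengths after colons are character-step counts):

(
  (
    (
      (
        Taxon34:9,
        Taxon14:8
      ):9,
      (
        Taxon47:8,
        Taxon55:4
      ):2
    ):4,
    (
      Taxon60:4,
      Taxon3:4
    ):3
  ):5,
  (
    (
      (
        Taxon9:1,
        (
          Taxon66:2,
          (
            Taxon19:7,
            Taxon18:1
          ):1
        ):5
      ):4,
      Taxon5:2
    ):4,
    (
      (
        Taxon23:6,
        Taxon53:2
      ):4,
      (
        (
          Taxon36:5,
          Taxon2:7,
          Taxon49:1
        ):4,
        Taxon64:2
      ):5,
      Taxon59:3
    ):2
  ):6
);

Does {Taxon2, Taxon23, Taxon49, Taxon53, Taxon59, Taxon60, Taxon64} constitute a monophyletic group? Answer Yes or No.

No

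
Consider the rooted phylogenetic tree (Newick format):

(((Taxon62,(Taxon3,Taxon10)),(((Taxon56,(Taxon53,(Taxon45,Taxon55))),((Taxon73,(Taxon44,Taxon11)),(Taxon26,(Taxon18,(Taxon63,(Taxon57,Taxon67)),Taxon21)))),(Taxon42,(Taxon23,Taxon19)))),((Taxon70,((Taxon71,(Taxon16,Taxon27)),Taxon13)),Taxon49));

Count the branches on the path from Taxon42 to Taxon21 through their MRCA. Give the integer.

7

The MRCA of Taxon42 and Taxon21 is the node subtending (((Taxon56,(Taxon53,(Taxon45,Taxon55))),((Taxon73,(Taxon44,Taxon11)),(Taxon26,(Taxon18,(Taxon63,(Taxon57,Taxon67)),Taxon21)))),(Taxon42,(Taxon23,Taxon19))).
From Taxon42 up to that node: 2 branches. From Taxon21 up to the same node: 5 branches. Total: 2 + 5 = 7.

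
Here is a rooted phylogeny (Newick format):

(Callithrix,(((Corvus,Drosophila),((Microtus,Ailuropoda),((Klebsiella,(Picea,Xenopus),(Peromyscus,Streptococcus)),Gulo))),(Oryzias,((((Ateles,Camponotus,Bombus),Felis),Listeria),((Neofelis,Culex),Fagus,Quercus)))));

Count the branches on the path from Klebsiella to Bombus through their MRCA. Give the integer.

The MRCA of Klebsiella and Bombus is the node subtending (((Corvus,Drosophila),((Microtus,Ailuropoda),((Klebsiella,(Picea,Xenopus),(Peromyscus,Streptococcus)),Gulo))),(Oryzias,((((Ateles,Camponotus,Bombus),Felis),Listeria),((Neofelis,Culex),Fagus,Quercus)))).
From Klebsiella up to that node: 5 branches. From Bombus up to the same node: 6 branches. Total: 5 + 6 = 11.

11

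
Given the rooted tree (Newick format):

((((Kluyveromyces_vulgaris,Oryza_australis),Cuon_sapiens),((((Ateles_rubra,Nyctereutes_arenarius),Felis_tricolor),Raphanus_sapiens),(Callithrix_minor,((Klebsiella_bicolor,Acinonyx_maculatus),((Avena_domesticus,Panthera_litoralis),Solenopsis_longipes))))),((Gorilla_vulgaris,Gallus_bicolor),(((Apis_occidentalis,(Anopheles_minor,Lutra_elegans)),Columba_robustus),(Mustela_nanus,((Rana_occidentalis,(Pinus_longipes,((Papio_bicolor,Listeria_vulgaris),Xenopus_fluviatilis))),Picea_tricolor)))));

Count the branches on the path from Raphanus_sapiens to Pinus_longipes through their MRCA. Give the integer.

The MRCA of Raphanus_sapiens and Pinus_longipes is the root of the tree.
From Raphanus_sapiens up to that node: 4 branches. From Pinus_longipes up to the same node: 7 branches. Total: 4 + 7 = 11.

11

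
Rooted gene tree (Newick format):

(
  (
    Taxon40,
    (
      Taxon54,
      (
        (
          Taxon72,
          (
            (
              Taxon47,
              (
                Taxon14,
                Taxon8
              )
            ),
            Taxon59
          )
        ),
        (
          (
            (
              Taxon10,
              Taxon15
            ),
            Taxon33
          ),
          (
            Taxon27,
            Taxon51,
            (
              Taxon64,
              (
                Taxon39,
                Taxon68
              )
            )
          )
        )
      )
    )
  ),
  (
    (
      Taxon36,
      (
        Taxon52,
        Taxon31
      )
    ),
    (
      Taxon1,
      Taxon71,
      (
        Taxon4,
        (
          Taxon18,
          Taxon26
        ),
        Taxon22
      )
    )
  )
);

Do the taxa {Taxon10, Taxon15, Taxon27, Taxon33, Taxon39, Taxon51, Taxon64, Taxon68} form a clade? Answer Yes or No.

Yes

The most recent common ancestor of these taxa subtends (((Taxon10,Taxon15),Taxon33),(Taxon27,Taxon51,(Taxon64,(Taxon39,Taxon68)))).
That clade has exactly 8 tips — every listed taxon and nothing else — so the group is monophyletic.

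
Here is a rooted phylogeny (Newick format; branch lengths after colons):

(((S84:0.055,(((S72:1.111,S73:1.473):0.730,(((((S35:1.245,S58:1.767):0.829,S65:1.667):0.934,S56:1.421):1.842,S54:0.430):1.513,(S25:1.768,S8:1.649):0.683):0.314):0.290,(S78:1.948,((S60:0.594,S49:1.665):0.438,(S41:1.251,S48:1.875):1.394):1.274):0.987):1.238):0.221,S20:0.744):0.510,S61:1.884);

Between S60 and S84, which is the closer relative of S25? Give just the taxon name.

The MRCA of S25 and S60 subtends (((S72,S73),(((((S35,S58),S65),S56),S54),(S25,S8))),(S78,((S60,S49),(S41,S48)))) (14 taxa).
The MRCA of S25 and S84 subtends (S84,(((S72,S73),(((((S35,S58),S65),S56),S54),(S25,S8))),(S78,((S60,S49),(S41,S48))))) (15 taxa).
The first is nested inside the second, so S25 shares a more recent common ancestor with S60.

S60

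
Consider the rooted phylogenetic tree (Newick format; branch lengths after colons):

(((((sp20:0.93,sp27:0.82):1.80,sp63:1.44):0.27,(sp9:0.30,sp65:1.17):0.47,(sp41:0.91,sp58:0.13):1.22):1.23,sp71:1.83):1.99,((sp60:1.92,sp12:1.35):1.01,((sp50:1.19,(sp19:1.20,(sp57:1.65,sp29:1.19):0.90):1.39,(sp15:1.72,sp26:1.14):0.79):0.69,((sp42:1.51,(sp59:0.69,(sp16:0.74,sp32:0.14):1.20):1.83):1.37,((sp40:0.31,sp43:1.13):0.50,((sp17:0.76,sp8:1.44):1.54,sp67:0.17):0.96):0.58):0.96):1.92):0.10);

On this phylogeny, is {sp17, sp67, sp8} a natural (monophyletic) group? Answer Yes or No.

Yes

The most recent common ancestor of these taxa subtends ((sp17,sp8),sp67).
That clade has exactly 3 tips — every listed taxon and nothing else — so the group is monophyletic.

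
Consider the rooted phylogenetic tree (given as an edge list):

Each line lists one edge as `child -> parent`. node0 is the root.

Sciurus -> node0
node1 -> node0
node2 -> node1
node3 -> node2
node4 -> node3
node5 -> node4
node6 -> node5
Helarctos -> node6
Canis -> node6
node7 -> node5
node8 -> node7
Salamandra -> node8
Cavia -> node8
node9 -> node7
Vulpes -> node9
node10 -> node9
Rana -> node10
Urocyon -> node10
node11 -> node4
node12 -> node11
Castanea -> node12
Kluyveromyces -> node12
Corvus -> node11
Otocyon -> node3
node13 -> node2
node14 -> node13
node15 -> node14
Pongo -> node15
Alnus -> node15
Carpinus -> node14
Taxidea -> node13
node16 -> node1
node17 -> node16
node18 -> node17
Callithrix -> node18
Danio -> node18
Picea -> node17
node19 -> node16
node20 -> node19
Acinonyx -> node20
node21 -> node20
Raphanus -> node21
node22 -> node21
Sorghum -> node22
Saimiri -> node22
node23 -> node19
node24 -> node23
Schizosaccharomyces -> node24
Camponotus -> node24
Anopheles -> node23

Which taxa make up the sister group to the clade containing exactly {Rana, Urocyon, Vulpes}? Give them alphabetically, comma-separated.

Cavia, Salamandra

The clade containing exactly {Rana, Urocyon, Vulpes} attaches to the tree at the node subtending ((Salamandra,Cavia),(Vulpes,(Rana,Urocyon))).
The other lineage descending from that same node — the sister group — is (Salamandra,Cavia); its 2 tips in alphabetical order are the answer.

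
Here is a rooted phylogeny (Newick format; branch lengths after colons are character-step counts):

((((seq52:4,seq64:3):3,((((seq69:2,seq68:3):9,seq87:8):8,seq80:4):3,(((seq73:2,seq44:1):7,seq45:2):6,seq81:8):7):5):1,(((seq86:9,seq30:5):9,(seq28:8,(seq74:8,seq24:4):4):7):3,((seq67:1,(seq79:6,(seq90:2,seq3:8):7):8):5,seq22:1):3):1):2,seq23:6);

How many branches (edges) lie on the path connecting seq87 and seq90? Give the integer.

11

The MRCA of seq87 and seq90 is the node subtending (((seq52,seq64),((((seq69,seq68),seq87),seq80),(((seq73,seq44),seq45),seq81))),(((seq86,seq30),(seq28,(seq74,seq24))),((seq67,(seq79,(seq90,seq3))),seq22))).
From seq87 up to that node: 5 branches. From seq90 up to the same node: 6 branches. Total: 5 + 6 = 11.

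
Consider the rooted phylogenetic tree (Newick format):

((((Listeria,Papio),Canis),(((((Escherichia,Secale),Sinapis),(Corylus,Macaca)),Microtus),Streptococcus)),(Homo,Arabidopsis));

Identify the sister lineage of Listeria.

Papio

Listeria attaches to the tree at the node subtending (Listeria,Papio).
The other lineage descending from that same node — the sister group — is the single tip Papio.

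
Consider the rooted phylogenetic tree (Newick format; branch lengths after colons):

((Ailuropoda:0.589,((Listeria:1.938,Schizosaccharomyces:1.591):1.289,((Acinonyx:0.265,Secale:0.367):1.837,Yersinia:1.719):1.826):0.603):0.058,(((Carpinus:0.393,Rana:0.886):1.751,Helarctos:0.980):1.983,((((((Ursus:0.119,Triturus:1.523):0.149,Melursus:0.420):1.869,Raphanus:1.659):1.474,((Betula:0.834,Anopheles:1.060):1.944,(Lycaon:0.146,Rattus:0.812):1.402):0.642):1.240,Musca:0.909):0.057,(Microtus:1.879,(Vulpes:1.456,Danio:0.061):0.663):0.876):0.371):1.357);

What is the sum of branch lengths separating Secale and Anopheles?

11.362

The path runs Secale → … → MRCA → … → Anopheles; the MRCA is the root of the tree.
Branch lengths along that path: 0.367 + 1.837 + 1.826 + 0.603 + 0.058 + 1.357 + 0.371 + 0.057 + 1.240 + 0.642 + 1.944 + 1.060 = 11.362.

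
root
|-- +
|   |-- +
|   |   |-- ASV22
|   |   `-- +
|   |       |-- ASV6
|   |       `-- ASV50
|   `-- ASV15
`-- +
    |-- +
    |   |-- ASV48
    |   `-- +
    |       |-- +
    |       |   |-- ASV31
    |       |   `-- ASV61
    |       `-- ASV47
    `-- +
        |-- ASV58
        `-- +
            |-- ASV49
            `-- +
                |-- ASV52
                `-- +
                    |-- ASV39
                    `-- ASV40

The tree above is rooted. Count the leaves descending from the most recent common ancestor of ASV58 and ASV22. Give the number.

13

The MRCA of ASV58 and ASV22 is the root, so the clade is the entire tree.
That clade contains 13 terminal taxa: ASV15, ASV22, ASV31, ASV39, ASV40, ASV47, ASV48, ASV49, ASV50, ASV52, ASV58, ASV6, ASV61.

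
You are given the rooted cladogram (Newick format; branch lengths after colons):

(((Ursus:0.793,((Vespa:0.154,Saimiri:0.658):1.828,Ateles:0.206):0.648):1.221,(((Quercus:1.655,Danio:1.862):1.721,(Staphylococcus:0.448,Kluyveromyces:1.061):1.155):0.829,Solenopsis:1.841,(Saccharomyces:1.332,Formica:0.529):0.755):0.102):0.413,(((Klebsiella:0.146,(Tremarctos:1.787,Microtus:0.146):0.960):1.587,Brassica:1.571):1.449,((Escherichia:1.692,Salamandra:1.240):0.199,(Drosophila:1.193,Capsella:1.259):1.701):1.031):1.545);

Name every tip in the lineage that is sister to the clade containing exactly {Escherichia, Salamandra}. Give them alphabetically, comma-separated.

Capsella, Drosophila

The clade containing exactly {Escherichia, Salamandra} attaches to the tree at the node subtending ((Escherichia,Salamandra),(Drosophila,Capsella)).
The other lineage descending from that same node — the sister group — is (Drosophila,Capsella); its 2 tips in alphabetical order are the answer.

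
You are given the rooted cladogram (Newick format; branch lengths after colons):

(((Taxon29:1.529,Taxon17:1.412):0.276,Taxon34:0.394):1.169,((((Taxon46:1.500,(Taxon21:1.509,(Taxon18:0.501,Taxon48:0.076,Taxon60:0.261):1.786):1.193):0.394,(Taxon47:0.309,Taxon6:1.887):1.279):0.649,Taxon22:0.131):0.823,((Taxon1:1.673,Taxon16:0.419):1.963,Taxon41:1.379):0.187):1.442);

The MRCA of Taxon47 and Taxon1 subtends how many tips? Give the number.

11

The MRCA of Taxon47 and Taxon1 is the node subtending ((((Taxon46,(Taxon21,(Taxon18,Taxon48,Taxon60))),(Taxon47,Taxon6)),Taxon22),((Taxon1,Taxon16),Taxon41)).
That clade contains 11 terminal taxa: Taxon1, Taxon16, Taxon18, Taxon21, Taxon22, Taxon41, Taxon46, Taxon47, Taxon48, Taxon6, Taxon60.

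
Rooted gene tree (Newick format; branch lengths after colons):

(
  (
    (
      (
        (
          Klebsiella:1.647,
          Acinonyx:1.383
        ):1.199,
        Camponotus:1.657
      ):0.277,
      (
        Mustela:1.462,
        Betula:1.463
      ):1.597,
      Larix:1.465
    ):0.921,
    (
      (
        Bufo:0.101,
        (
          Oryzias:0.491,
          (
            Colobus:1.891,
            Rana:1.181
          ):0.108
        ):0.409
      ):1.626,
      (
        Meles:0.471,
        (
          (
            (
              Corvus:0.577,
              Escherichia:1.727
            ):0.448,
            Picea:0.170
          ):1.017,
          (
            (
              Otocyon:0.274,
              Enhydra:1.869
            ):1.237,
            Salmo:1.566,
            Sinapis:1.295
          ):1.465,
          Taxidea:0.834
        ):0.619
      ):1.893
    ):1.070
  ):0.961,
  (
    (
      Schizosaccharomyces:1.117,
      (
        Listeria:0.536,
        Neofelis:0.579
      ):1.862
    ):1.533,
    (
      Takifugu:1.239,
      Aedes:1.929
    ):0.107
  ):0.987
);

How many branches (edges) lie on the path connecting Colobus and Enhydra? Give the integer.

The MRCA of Colobus and Enhydra is the node subtending ((Bufo,(Oryzias,(Colobus,Rana))),(Meles,(((Corvus,Escherichia),Picea),((Otocyon,Enhydra),Salmo,Sinapis),Taxidea))).
From Colobus up to that node: 4 branches. From Enhydra up to the same node: 5 branches. Total: 4 + 5 = 9.

9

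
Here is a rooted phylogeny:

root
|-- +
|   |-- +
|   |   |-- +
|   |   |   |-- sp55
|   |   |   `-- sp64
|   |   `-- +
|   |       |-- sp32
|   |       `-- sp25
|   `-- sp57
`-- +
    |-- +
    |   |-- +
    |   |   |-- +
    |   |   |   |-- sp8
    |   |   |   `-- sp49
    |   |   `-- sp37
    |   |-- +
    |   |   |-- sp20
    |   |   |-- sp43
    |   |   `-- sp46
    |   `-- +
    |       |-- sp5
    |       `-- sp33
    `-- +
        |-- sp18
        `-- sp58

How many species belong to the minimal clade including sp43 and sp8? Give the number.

8

The MRCA of sp43 and sp8 is the node subtending (((sp8,sp49),sp37),(sp20,sp43,sp46),(sp5,sp33)).
That clade contains 8 terminal taxa: sp20, sp33, sp37, sp43, sp46, sp49, sp5, sp8.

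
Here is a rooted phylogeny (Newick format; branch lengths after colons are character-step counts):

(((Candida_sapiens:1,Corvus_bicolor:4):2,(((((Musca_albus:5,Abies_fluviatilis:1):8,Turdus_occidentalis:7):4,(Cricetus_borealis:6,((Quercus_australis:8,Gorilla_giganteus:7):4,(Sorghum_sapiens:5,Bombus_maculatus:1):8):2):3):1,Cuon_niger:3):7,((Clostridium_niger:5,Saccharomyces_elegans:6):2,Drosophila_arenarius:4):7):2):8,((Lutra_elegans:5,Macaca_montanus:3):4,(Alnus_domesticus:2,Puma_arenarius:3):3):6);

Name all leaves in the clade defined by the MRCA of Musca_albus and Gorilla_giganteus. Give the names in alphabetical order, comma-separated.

Abies_fluviatilis, Bombus_maculatus, Cricetus_borealis, Gorilla_giganteus, Musca_albus, Quercus_australis, Sorghum_sapiens, Turdus_occidentalis

Tracing Musca_albus: it sits inside (Musca_albus,Abies_fluviatilis).
Tracing Gorilla_giganteus: it sits inside (Quercus_australis,Gorilla_giganteus).
The smallest clade enclosing both is (((Musca_albus,Abies_fluviatilis),Turdus_occidentalis),(Cricetus_borealis,((Quercus_australis,Gorilla_giganteus),(Sorghum_sapiens,Bombus_maculatus)))); the answer is its 8 terminal taxa in alphabetical order.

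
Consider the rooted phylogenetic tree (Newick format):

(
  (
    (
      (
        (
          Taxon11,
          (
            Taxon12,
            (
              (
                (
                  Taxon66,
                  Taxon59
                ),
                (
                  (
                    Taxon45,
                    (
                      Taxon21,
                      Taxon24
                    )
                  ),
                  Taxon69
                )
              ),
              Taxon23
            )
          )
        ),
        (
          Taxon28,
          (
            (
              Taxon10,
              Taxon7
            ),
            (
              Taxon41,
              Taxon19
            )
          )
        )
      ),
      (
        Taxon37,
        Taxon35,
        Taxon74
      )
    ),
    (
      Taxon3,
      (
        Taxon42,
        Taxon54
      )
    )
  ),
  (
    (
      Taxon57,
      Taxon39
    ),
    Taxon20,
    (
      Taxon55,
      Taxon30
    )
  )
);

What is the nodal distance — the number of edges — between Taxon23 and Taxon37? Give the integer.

7

The MRCA of Taxon23 and Taxon37 is the node subtending (((Taxon11,(Taxon12,(((Taxon66,Taxon59),((Taxon45,(Taxon21,Taxon24)),Taxon69)),Taxon23))),(Taxon28,((Taxon10,Taxon7),(Taxon41,Taxon19)))),(Taxon37,Taxon35,Taxon74)).
From Taxon23 up to that node: 5 branches. From Taxon37 up to the same node: 2 branches. Total: 5 + 2 = 7.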